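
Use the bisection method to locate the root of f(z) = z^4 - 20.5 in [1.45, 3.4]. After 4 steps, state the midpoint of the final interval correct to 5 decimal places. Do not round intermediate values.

2.12031

f(1.450000) = -16.079494, f(3.400000) = 113.133600 (opposite signs)
step 1: m = 2.425000, f(m) = 14.081750 > 0 → root in [1.450000, 2.425000]
step 2: m = 1.937500, f(m) = -6.408188 < 0 → root in [1.937500, 2.425000]
step 3: m = 2.181250, f(m) = 2.137151 > 0 → root in [1.937500, 2.181250]
step 4: m = 2.059375, f(m) = -2.513704 < 0 → root in [2.059375, 2.181250]
Midpoint of [2.059375, 2.181250] = 2.120312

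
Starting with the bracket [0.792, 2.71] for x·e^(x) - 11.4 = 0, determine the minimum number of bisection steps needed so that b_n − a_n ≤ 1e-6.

21

Initial width b − a = 2.71 − 0.792 = 1.918000.
After n steps the width is (b−a)/2^n; need (b−a)/2^n ≤ 1e-6.
So n ≥ log₂(1.918000/1e-6) = log₂(1918000.0000) ≈ 20.8712.
Hence n = 21.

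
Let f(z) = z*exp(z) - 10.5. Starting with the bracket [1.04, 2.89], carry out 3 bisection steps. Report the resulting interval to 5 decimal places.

f(1.040000) = -7.557614, f(2.890000) = 41.500665 (opposite signs)
step 1: m = 1.965000, f(m) = 3.520103 > 0 → root in [1.040000, 1.965000]
step 2: m = 1.502500, f(m) = -3.749407 < 0 → root in [1.502500, 1.965000]
step 3: m = 1.733750, f(m) = -0.683774 < 0 → root in [1.733750, 1.965000]

[1.73375, 1.96500]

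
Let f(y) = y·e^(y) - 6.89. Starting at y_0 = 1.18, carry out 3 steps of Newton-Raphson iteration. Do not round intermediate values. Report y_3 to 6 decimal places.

1.514818

Newton update: y ← y − f(y)/f'(y).
f'(y) = (y + 1)·e^(y)
y_0 = 1.180000: f = -3.049838, f' = 7.094536 → y_1 = 1.180000 - (-3.049838)/(7.094536) = 1.609886
y_1 = 1.609886: f = 1.163032, f' = 13.055271 → y_2 = 1.609886 - (1.163032)/(13.055271) = 1.520800
y_2 = 1.520800: f = 0.069009, f' = 11.534895 → y_3 = 1.520800 - (0.069009)/(11.534895) = 1.514818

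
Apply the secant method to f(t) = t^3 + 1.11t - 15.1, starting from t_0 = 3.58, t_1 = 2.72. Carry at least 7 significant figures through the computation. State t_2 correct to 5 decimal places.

2.46107

f(t_0) = 34.756512, f(t_1) = 8.042848
t_2 = 2.720000 - (8.042848)·(2.720000 - 3.580000)/(8.042848 - (34.756512)) = 2.461074; f(t_2) = 2.538244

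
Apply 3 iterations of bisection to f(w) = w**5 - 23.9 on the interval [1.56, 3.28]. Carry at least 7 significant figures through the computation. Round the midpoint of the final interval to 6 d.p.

f(1.560000) = -14.661042, f(3.280000) = 355.737599 (opposite signs)
step 1: m = 2.420000, f(m) = 59.099759 > 0 → root in [1.560000, 2.420000]
step 2: m = 1.990000, f(m) = 7.307960 > 0 → root in [1.560000, 1.990000]
step 3: m = 1.775000, f(m) = -6.280573 < 0 → root in [1.775000, 1.990000]
Midpoint of [1.775000, 1.990000] = 1.882500

1.882500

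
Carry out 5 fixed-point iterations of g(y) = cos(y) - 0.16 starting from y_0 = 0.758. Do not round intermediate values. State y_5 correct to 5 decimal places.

y_1 = g(0.758000) = 0.566212
y_2 = g(0.566212) = 0.683939
y_3 = g(0.683939) = 0.615090
y_4 = g(0.615090) = 0.656722
y_5 = g(0.656722) = 0.631998

0.63200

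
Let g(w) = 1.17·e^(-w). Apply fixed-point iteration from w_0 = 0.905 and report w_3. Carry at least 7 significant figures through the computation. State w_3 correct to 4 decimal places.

0.5645

w_1 = g(0.905000) = 0.473314
w_2 = g(0.473314) = 0.728833
w_3 = g(0.728833) = 0.564492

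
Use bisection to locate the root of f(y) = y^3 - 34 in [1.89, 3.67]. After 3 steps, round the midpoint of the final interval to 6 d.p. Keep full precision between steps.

f(1.890000) = -27.248731, f(3.670000) = 15.430863 (opposite signs)
step 1: m = 2.780000, f(m) = -12.515048 < 0 → root in [2.780000, 3.670000]
step 2: m = 3.225000, f(m) = -0.457984 < 0 → root in [3.225000, 3.670000]
step 3: m = 3.447500, f(m) = 6.974421 > 0 → root in [3.225000, 3.447500]
Midpoint of [3.225000, 3.447500] = 3.336250

3.336250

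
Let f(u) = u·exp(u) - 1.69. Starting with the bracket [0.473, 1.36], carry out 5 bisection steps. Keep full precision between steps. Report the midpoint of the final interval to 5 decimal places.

0.76405

f(0.473000) = -0.930929, f(1.360000) = 3.608823 (opposite signs)
step 1: m = 0.916500, f(m) = 0.601730 > 0 → root in [0.473000, 0.916500]
step 2: m = 0.694750, f(m) = -0.298271 < 0 → root in [0.694750, 0.916500]
step 3: m = 0.805625, f(m) = 0.113065 > 0 → root in [0.694750, 0.805625]
step 4: m = 0.750188, f(m) = -0.101555 < 0 → root in [0.750188, 0.805625]
step 5: m = 0.777906, f(m) = 0.003432 > 0 → root in [0.750188, 0.777906]
Midpoint of [0.750188, 0.777906] = 0.764047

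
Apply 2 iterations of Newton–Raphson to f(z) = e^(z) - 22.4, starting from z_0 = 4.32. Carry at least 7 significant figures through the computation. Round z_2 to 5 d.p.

3.21910

Newton update: z ← z − f(z)/f'(z).
f'(z) = e^(z)
z_0 = 4.320000: f = 52.788628, f' = 75.188628 → z_1 = 4.320000 - (52.788628)/(75.188628) = 3.617917
z_1 = 3.617917: f = 14.859889, f' = 37.259889 → z_2 = 3.617917 - (14.859889)/(37.259889) = 3.219100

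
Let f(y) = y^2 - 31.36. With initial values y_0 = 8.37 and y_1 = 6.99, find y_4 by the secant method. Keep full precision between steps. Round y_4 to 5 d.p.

f(y_0) = 38.696900, f(y_1) = 17.500100
y_2 = 6.990000 - (17.500100)·(6.990000 - 8.370000)/(17.500100 - (38.696900)) = 5.850671; f(y_2) = 2.870346
y_3 = 5.850671 - (2.870346)·(5.850671 - 6.990000)/(2.870346 - (17.500100)) = 5.627135; f(y_3) = 0.304649
y_4 = 5.627135 - (0.304649)·(5.627135 - 5.850671)/(0.304649 - (2.870346)) = 5.600593; f(y_4) = 0.006638

5.60059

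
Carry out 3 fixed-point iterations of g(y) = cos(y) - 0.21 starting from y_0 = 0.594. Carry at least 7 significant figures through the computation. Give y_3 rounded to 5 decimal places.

y_1 = g(0.594000) = 0.618709
y_2 = g(0.618709) = 0.604628
y_3 = g(0.604628) = 0.612714

0.61271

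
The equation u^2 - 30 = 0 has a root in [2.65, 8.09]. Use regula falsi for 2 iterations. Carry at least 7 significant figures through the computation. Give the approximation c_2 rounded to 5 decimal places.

f(2.650000) = -22.977500, f(8.090000) = 35.448100
step 1: c = 4.789432, f(c) = -7.061341 < 0 → new bracket [4.789432, 8.090000]
step 2: c = 5.337697, f(c) = -1.508991 < 0 → new bracket [5.337697, 8.090000]

5.33770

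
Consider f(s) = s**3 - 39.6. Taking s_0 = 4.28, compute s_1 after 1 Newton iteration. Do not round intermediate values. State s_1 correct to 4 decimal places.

3.5739

Newton update: s ← s − f(s)/f'(s).
f'(s) = 3s**2
s_0 = 4.280000: f = 38.802752, f' = 54.955200 → s_1 = 4.280000 - (38.802752)/(54.955200) = 3.573920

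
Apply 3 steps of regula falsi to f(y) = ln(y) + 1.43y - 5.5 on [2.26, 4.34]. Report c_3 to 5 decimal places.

f(2.260000) = -1.452835, f(4.340000) = 2.174074
step 1: c = 3.093188, f(c) = 0.052461 > 0 → new bracket [2.260000, 3.093188]
step 2: c = 3.064151, f(c) = 0.001506 > 0 → new bracket [2.260000, 3.064151]
step 3: c = 3.063318, f(c) = 0.000043 > 0 → new bracket [2.260000, 3.063318]

3.06332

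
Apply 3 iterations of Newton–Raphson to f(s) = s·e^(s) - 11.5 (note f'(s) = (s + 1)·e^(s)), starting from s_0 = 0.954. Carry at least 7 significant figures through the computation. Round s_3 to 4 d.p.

s_0 = 0.954000: f = -9.023346, f' = 5.072727 → s_1 = 0.954000 - (-9.023346)/(5.072727) = 2.732796
s_1 = 2.732796: f = 30.518968, f' = 57.394785 → s_2 = 2.732796 - (30.518968)/(57.394785) = 2.201058
s_2 = 2.201058: f = 8.385613, f' = 28.920183 → s_3 = 2.201058 - (8.385613)/(28.920183) = 1.911101

1.9111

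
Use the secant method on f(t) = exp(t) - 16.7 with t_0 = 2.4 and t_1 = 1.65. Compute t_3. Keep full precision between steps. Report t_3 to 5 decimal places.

f(t_0) = -5.676824, f(t_1) = -11.493020
t_2 = 1.650000 - (-11.493020)·(1.650000 - 2.400000)/(-11.493020 - (-5.676824)) = 3.132028; f(t_2) = 6.220411
t_3 = 3.132028 - (6.220411)·(3.132028 - 1.650000)/(6.220411 - (-11.493020)) = 2.611585; f(t_3) = -3.079373

2.61159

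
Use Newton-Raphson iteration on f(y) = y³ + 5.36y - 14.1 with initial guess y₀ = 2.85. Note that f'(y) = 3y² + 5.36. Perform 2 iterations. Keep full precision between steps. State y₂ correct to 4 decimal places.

1.7400

y_0 = 2.850000: f = 24.325125, f' = 29.727500 → y_1 = 2.850000 - (24.325125)/(29.727500) = 2.031730
y_1 = 2.031730: f = 5.176903, f' = 17.743779 → y_2 = 2.031730 - (5.176903)/(17.743779) = 1.739971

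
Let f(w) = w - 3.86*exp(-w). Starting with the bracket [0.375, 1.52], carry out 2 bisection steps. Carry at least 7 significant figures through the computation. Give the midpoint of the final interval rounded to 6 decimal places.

1.090625

f(0.375000) = -2.277937, f(1.520000) = 0.675772 (opposite signs)
step 1: m = 0.947500, f(m) = -0.549057 < 0 → root in [0.947500, 1.520000]
step 2: m = 1.233750, f(m) = 0.109724 > 0 → root in [0.947500, 1.233750]
Midpoint of [0.947500, 1.233750] = 1.090625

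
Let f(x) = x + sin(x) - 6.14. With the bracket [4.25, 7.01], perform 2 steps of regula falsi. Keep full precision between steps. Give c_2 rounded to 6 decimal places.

6.216436

False-position update: c = (a·f(b) − b·f(a))/(f(b) − f(a)); replace the endpoint whose sign matches f(c).
f(4.250000) = -2.784989, f(7.010000) = 1.534493
step 1: c = 6.029512, f(c) = -0.361449 < 0 → new bracket [6.029512, 7.010000]
step 2: c = 6.216436, f(c) = 0.009736 > 0 → new bracket [6.029512, 6.216436]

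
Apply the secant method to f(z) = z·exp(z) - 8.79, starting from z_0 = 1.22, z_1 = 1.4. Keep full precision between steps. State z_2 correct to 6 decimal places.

Secant update: z_(k+1) = z_k − f(z_k)·(z_k − z_(k-1))/(f(z_k) − f(z_(k-1))).
f(z_0) = -4.657631, f(z_1) = -3.112720
z_2 = 1.400000 - (-3.112720)·(1.400000 - 1.220000)/(-3.112720 - (-4.657631)) = 1.762668; f(z_2) = 1.482767

1.762668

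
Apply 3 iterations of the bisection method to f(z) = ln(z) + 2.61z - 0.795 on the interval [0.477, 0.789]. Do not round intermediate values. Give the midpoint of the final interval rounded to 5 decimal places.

f(0.477000) = -0.290269, f(0.789000) = 1.027301 (opposite signs)
step 1: m = 0.633000, f(m) = 0.399845 > 0 → root in [0.477000, 0.633000]
step 2: m = 0.555000, f(m) = 0.064763 > 0 → root in [0.477000, 0.555000]
step 3: m = 0.516000, f(m) = -0.109889 < 0 → root in [0.516000, 0.555000]
Midpoint of [0.516000, 0.555000] = 0.535500

0.53550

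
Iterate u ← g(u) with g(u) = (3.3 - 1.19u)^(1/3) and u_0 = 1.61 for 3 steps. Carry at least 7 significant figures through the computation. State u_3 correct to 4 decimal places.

1.2181

u_1 = g(1.610000) = 1.114438
u_2 = g(1.114438) = 1.254399
u_3 = g(1.254399) = 1.218075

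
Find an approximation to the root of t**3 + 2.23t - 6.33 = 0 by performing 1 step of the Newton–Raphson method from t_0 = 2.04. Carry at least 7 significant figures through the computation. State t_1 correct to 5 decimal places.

1.58407

Newton update: t ← t − f(t)/f'(t).
f'(t) = 3t**2 + 2.23
t_0 = 2.040000: f = 6.708864, f' = 14.714800 → t_1 = 2.040000 - (6.708864)/(14.714800) = 1.584074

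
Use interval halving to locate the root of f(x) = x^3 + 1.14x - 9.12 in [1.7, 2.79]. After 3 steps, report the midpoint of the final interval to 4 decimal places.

1.9044

f(1.700000) = -2.269000, f(2.790000) = 15.778239 (opposite signs)
step 1: m = 2.245000, f(m) = 4.754156 > 0 → root in [1.700000, 2.245000]
step 2: m = 1.972500, f(m) = 0.803167 > 0 → root in [1.700000, 1.972500]
step 3: m = 1.836250, f(m) = -0.835181 < 0 → root in [1.836250, 1.972500]
Midpoint of [1.836250, 1.972500] = 1.904375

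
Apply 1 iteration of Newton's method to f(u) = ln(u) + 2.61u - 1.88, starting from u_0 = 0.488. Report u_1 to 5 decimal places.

0.77212

f'(u) = 1/u + 2.61
u_0 = 0.488000: f = -1.323760, f' = 4.659180 → u_1 = 0.488000 - (-1.323760)/(4.659180) = 0.772119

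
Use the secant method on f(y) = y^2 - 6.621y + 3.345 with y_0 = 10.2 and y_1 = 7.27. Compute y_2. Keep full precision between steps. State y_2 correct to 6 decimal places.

f(y_0) = 39.850800, f(y_1) = 8.063230
y_2 = 7.270000 - (8.063230)·(7.270000 - 10.200000)/(8.063230 - (39.850800)) = 6.526777; f(y_2) = 2.730025

6.526777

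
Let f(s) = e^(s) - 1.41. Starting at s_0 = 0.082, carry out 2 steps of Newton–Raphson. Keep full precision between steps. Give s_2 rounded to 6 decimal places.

0.344281

Newton update: s ← s − f(s)/f'(s).
f'(s) = e^(s)
s_0 = 0.082000: f = -0.324544, f' = 1.085456 → s_1 = 0.082000 - (-0.324544)/(1.085456) = 0.380993
s_1 = 0.380993: f = 0.053738, f' = 1.463738 → s_2 = 0.380993 - (0.053738)/(1.463738) = 0.344281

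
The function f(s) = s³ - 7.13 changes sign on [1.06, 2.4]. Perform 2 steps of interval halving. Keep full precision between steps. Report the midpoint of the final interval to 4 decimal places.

f(1.060000) = -5.938984, f(2.400000) = 6.694000 (opposite signs)
step 1: m = 1.730000, f(m) = -1.952283 < 0 → root in [1.730000, 2.400000]
step 2: m = 2.065000, f(m) = 1.675625 > 0 → root in [1.730000, 2.065000]
Midpoint of [1.730000, 2.065000] = 1.897500

1.8975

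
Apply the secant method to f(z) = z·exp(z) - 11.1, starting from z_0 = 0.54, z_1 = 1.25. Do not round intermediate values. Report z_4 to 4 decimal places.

f(z_0) = -10.173356, f(z_1) = -6.737071
z_2 = 1.250000 - (-6.737071)·(1.250000 - 0.540000)/(-6.737071 - (-10.173356)) = 2.642003; f(z_2) = 25.997181
z_3 = 2.642003 - (25.997181)·(2.642003 - 1.250000)/(25.997181 - (-6.737071)) = 1.536490; f(z_3) = -3.958019
z_4 = 1.536490 - (-3.958019)·(1.536490 - 2.642003)/(-3.958019 - (25.997181)) = 1.682563; f(z_4) = -2.048951

1.6826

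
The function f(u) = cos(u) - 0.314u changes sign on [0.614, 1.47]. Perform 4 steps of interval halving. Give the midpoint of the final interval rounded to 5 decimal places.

1.17575

f(0.614000) = 0.624554, f(1.470000) = -0.360954 (opposite signs)
step 1: m = 1.042000, f(m) = 0.177306 > 0 → root in [1.042000, 1.470000]
step 2: m = 1.256000, f(m) = -0.084761 < 0 → root in [1.042000, 1.256000]
step 3: m = 1.149000, f(m) = 0.048614 > 0 → root in [1.149000, 1.256000]
step 4: m = 1.202500, f(m) = -0.017558 < 0 → root in [1.149000, 1.202500]
Midpoint of [1.149000, 1.202500] = 1.175750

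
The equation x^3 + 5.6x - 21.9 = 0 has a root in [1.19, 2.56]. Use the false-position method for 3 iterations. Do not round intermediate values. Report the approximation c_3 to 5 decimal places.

2.14363

False-position update: c = (a·f(b) − b·f(a))/(f(b) − f(a)); replace the endpoint whose sign matches f(c).
f(1.190000) = -13.550841, f(2.560000) = 9.213216
step 1: c = 2.005525, f(c) = -2.602581 < 0 → new bracket [2.005525, 2.560000]
step 2: c = 2.127655, f(c) = -0.353416 < 0 → new bracket [2.127655, 2.560000]
step 3: c = 2.143627, f(c) = -0.045430 < 0 → new bracket [2.143627, 2.560000]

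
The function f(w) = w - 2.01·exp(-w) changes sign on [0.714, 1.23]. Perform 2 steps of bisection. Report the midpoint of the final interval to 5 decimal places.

0.90750

f(0.714000) = -0.270260, f(1.230000) = 0.642492 (opposite signs)
step 1: m = 0.972000, f(m) = 0.211565 > 0 → root in [0.714000, 0.972000]
step 2: m = 0.843000, f(m) = -0.022139 < 0 → root in [0.843000, 0.972000]
Midpoint of [0.843000, 0.972000] = 0.907500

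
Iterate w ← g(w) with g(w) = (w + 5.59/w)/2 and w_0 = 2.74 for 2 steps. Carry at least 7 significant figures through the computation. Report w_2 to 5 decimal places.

w_1 = g(2.740000) = 2.390073
w_2 = g(2.390073) = 2.364457

2.36446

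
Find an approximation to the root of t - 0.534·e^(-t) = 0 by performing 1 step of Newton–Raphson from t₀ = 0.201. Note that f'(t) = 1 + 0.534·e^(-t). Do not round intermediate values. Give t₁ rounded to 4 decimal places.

t_0 = 0.201000: f = -0.235765, f' = 1.436765 → t_1 = 0.201000 - (-0.235765)/(1.436765) = 0.365094

0.3651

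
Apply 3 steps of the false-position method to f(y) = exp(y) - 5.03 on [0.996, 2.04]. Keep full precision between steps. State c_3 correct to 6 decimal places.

f(0.996000) = -2.322570, f(2.040000) = 2.660609
step 1: c = 1.482590, f(c) = -0.625664 < 0 → new bracket [1.482590, 2.040000]
step 2: c = 1.588713, f(c) = -0.132557 < 0 → new bracket [1.588713, 2.040000]
step 3: c = 1.610130, f(c) = -0.026537 < 0 → new bracket [1.610130, 2.040000]

1.610130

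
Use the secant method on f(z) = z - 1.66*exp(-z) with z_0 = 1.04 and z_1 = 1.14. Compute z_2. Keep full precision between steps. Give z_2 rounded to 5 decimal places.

0.74914

f(z_0) = 0.453265, f(z_1) = 0.609100
z_2 = 1.140000 - (0.609100)·(1.140000 - 1.040000)/(0.609100 - (0.453265)) = 0.749138; f(z_2) = -0.035667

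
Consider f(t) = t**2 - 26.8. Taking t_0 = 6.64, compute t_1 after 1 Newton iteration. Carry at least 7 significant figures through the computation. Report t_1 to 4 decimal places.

5.3381

Newton update: t ← t − f(t)/f'(t).
f'(t) = 2t
t_0 = 6.640000: f = 17.289600, f' = 13.280000 → t_1 = 6.640000 - (17.289600)/(13.280000) = 5.338072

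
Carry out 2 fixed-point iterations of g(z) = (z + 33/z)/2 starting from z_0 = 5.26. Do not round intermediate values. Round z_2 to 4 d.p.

z_1 = g(5.260000) = 5.766882
z_2 = g(5.766882) = 5.744606

5.7446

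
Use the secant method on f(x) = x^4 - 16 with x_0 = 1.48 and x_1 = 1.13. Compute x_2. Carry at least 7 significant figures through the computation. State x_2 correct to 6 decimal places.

Secant update: x_(k+1) = x_k − f(x_k)·(x_k − x_(k-1))/(f(x_k) − f(x_(k-1))).
f(x_0) = -11.202148, f(x_1) = -14.369526
x_2 = 1.130000 - (-14.369526)·(1.130000 - 1.480000)/(-14.369526 - (-11.202148)) = 2.717854; f(x_2) = 38.563774

2.717854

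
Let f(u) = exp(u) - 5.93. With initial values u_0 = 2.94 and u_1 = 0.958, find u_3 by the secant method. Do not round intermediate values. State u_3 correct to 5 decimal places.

1.99289

Secant update: u_(k+1) = u_k − f(u_k)·(u_k − u_(k-1))/(f(u_k) − f(u_(k-1))).
f(u_0) = 12.985846, f(u_1) = -3.323522
u_2 = 0.958000 - (-3.323522)·(0.958000 - 2.940000)/(-3.323522 - (12.985846)) = 1.361892; f(u_2) = -2.026429
u_3 = 1.361892 - (-2.026429)·(1.361892 - 0.958000)/(-2.026429 - (-3.323522)) = 1.992886; f(u_3) = 1.406677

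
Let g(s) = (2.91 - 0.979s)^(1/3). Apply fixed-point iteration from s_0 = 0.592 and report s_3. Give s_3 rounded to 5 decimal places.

1.20784

s_1 = g(0.592000) = 1.325802
s_2 = g(1.325802) = 1.172533
s_3 = g(1.172533) = 1.207840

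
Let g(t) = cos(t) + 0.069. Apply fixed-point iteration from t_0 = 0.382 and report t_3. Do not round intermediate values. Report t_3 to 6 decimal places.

0.887563

t_1 = g(0.382000) = 0.996921
t_2 = g(0.996921) = 0.611891
t_3 = g(0.611891) = 0.887563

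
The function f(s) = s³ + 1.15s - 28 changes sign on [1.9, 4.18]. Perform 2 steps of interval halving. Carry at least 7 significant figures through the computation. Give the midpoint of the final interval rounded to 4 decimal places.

2.7550

f(1.900000) = -18.956000, f(4.180000) = 49.841632 (opposite signs)
step 1: m = 3.040000, f(m) = 3.590464 > 0 → root in [1.900000, 3.040000]
step 2: m = 2.470000, f(m) = -10.090277 < 0 → root in [2.470000, 3.040000]
Midpoint of [2.470000, 3.040000] = 2.755000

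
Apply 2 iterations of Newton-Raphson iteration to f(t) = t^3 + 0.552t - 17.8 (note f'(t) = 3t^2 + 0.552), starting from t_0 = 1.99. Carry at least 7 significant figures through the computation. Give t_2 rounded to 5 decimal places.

t_0 = 1.990000: f = -8.820921, f' = 12.432300 → t_1 = 1.990000 - (-8.820921)/(12.432300) = 2.699516
t_1 = 2.699516: f = 3.362559, f' = 22.414167 → t_2 = 2.699516 - (3.362559)/(22.414167) = 2.549497

2.54950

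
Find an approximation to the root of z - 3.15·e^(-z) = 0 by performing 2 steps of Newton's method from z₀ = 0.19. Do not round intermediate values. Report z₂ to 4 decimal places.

f'(z) = 1 + 3.15·e^(-z)
z_0 = 0.190000: f = -2.414921, f' = 3.604921 → z_1 = 0.190000 - (-2.414921)/(3.604921) = 0.859896
z_1 = 0.859896: f = -0.473204, f' = 2.333100 → z_2 = 0.859896 - (-0.473204)/(2.333100) = 1.062718

1.0627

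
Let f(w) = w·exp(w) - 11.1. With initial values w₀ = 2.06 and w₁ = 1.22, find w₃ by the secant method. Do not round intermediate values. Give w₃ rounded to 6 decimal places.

f(w_0) = 5.062698, f(w_1) = -6.967631
w_2 = 1.220000 - (-6.967631)·(1.220000 - 2.060000)/(-6.967631 - (5.062698)) = 1.706505; f(w_2) = -1.697724
w_3 = 1.706505 - (-1.697724)·(1.706505 - 1.220000)/(-1.697724 - (-6.967631)) = 1.863234; f(w_3) = 0.907699

1.863234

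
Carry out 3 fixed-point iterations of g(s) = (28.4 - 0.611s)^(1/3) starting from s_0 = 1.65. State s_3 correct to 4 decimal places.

s_1 = g(1.650000) = 3.014443
s_2 = g(3.014443) = 2.983546
s_3 = g(2.983546) = 2.984253

2.9843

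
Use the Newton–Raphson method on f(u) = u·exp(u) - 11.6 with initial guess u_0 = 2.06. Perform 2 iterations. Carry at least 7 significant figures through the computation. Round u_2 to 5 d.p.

f'(u) = (u + 1)·exp(u)
u_0 = 2.060000: f = 4.562698, f' = 24.008668 → u_1 = 2.060000 - (4.562698)/(24.008668) = 1.869956
u_1 = 1.869956: f = 0.532299, f' = 18.620312 → u_2 = 1.869956 - (0.532299)/(18.620312) = 1.841369

1.84137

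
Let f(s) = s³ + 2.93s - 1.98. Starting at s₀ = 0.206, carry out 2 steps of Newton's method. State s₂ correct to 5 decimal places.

0.60271

f'(s) = 3s² + 2.93
s_0 = 0.206000: f = -1.367678, f' = 3.057308 → s_1 = 0.206000 - (-1.367678)/(3.057308) = 0.653347
s_1 = 0.653347: f = 0.213197, f' = 4.210588 → s_2 = 0.653347 - (0.213197)/(4.210588) = 0.602714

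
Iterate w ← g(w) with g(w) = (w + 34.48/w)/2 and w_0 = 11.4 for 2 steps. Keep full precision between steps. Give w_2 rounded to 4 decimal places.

w_1 = g(11.400000) = 7.212281
w_2 = g(7.212281) = 5.996508

5.9965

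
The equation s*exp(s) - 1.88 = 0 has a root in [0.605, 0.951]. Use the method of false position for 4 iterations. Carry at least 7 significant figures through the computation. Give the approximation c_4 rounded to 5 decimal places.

0.82437

f(0.605000) = -0.772092, f(0.951000) = 0.581470
step 1: c = 0.802364, f(c) = -0.090081 < 0 → new bracket [0.802364, 0.951000]
step 2: c = 0.822302, f(c) = -0.008662 < 0 → new bracket [0.822302, 0.951000]
step 3: c = 0.824191, f(c) = -0.000817 < 0 → new bracket [0.824191, 0.951000]
step 4: c = 0.824369, f(c) = -0.000077 < 0 → new bracket [0.824369, 0.951000]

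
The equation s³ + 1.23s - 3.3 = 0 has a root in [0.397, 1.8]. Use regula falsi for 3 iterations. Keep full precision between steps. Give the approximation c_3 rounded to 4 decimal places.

1.1857

False-position update: c = (a·f(b) − b·f(a))/(f(b) − f(a)); replace the endpoint whose sign matches f(c).
f(0.397000) = -2.749119, f(1.800000) = 4.746000
step 1: c = 0.911603, f(c) = -1.421166 < 0 → new bracket [0.911603, 1.800000]
step 2: c = 1.116326, f(c) = -0.535771 < 0 → new bracket [1.116326, 1.800000]
step 3: c = 1.185677, f(c) = -0.174760 < 0 → new bracket [1.185677, 1.800000]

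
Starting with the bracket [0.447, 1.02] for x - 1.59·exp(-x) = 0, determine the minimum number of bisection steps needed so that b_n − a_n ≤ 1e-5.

16

Initial width b − a = 1.02 − 0.447 = 0.573000.
After n steps the width is (b−a)/2^n; need (b−a)/2^n ≤ 1e-5.
So n ≥ log₂(0.573000/1e-5) = log₂(57300.0000) ≈ 15.8062.
Hence n = 16.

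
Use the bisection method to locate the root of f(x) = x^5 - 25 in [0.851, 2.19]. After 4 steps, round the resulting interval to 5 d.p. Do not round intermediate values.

f(0.851000) = -24.553679, f(2.190000) = 25.375640 (opposite signs)
step 1: m = 1.520500, f(m) = -16.872965 < 0 → root in [1.520500, 2.190000]
step 2: m = 1.855250, f(m) = -3.020784 < 0 → root in [1.855250, 2.190000]
step 3: m = 2.022625, f(m) = 8.851417 > 0 → root in [1.855250, 2.022625]
step 4: m = 1.938937, f(m) = 2.404321 > 0 → root in [1.855250, 1.938937]

[1.85525, 1.93894]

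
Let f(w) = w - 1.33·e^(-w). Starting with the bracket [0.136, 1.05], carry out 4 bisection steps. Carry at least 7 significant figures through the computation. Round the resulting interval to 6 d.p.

[0.650125, 0.707250]

f(0.136000) = -1.024881, f(1.050000) = 0.584583 (opposite signs)
step 1: m = 0.593000, f(m) = -0.142047 < 0 → root in [0.593000, 1.050000]
step 2: m = 0.821500, f(m) = 0.236604 > 0 → root in [0.593000, 0.821500]
step 3: m = 0.707250, f(m) = 0.051563 > 0 → root in [0.593000, 0.707250]
step 4: m = 0.650125, f(m) = -0.044109 < 0 → root in [0.650125, 0.707250]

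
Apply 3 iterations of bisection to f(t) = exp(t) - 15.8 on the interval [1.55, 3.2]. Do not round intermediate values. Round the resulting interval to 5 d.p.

f(1.550000) = -11.088530, f(3.200000) = 8.732530 (opposite signs)
step 1: m = 2.375000, f(m) = -5.048987 < 0 → root in [2.375000, 3.200000]
step 2: m = 2.787500, f(m) = 0.440368 > 0 → root in [2.375000, 2.787500]
step 3: m = 2.581250, f(m) = -2.586355 < 0 → root in [2.581250, 2.787500]

[2.58125, 2.78750]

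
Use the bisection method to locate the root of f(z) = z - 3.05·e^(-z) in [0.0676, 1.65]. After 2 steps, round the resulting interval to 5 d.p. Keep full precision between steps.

[0.85880, 1.25440]

f(0.067600) = -2.783034, f(1.650000) = 1.064248 (opposite signs)
step 1: m = 0.858800, f(m) = -0.433394 < 0 → root in [0.858800, 1.650000]
step 2: m = 1.254400, f(m) = 0.384397 > 0 → root in [0.858800, 1.254400]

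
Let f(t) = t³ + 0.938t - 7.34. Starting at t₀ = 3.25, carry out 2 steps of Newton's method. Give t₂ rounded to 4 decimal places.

f'(t) = 3t² + 0.938
t_0 = 3.250000: f = 30.036625, f' = 32.625500 → t_1 = 3.250000 - (30.036625)/(32.625500) = 2.329351
t_1 = 2.329351: f = 7.483706, f' = 17.215632 → t_2 = 2.329351 - (7.483706)/(17.215632) = 1.894647

1.8946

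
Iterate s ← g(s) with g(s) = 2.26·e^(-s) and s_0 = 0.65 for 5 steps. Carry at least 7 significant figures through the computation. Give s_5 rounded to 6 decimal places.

1.087774

s_1 = g(0.650000) = 1.179823
s_2 = g(1.179823) = 0.694573
s_3 = g(0.694573) = 1.128390
s_4 = g(1.128390) = 0.731231
s_5 = g(0.731231) = 1.087774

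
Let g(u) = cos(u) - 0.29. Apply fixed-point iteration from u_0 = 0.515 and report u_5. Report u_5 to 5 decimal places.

u_1 = g(0.515000) = 0.580293
u_2 = g(0.580293) = 0.546302
u_3 = g(0.546302) = 0.564451
u_4 = g(0.564451) = 0.554882
u_5 = g(0.554882) = 0.559963

0.55996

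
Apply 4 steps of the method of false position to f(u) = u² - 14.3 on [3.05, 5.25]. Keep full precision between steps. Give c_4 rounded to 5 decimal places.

3.78097

False-position update: c = (a·f(b) − b·f(a))/(f(b) − f(a)); replace the endpoint whose sign matches f(c).
f(3.050000) = -4.997500, f(5.250000) = 13.262500
step 1: c = 3.652108, f(c) = -0.962104 < 0 → new bracket [3.652108, 5.250000]
step 2: c = 3.760184, f(c) = -0.161013 < 0 → new bracket [3.760184, 5.250000]
step 3: c = 3.778055, f(c) = -0.026304 < 0 → new bracket [3.778055, 5.250000]
step 4: c = 3.780968, f(c) = -0.004280 < 0 → new bracket [3.780968, 5.250000]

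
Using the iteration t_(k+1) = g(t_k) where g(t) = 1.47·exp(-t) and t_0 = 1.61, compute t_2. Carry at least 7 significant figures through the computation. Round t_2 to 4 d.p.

t_1 = g(1.610000) = 0.293835
t_2 = g(0.293835) = 1.095737

1.0957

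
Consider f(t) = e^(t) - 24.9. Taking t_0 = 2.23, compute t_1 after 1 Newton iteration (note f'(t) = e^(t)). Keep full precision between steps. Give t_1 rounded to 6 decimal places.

t_0 = 2.230000: f = -15.600134, f' = 9.299866 → t_1 = 2.230000 - (-15.600134)/(9.299866) = 3.907458

3.907458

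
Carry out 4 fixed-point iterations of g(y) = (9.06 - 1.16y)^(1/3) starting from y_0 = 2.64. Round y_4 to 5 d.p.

1.89985

y_1 = g(2.640000) = 1.816878
y_2 = g(1.816878) = 1.908587
y_3 = g(1.908587) = 1.898802
y_4 = g(1.898802) = 1.899851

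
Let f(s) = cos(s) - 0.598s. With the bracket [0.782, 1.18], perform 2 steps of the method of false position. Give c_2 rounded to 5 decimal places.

0.95931

f(0.782000) = 0.241870, f(1.180000) = -0.324715
step 1: c = 0.951902, f(c) = 0.010897 > 0 → new bracket [0.951902, 1.180000]
step 2: c = 0.959308, f(c) = 0.000420 > 0 → new bracket [0.959308, 1.180000]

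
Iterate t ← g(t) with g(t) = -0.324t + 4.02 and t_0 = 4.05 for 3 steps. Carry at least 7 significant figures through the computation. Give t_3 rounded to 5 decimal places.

3.00177

t_1 = g(4.050000) = 2.707800
t_2 = g(2.707800) = 3.142673
t_3 = g(3.142673) = 3.001774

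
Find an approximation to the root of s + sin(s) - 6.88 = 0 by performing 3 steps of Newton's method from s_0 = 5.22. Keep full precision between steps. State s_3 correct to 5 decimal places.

f'(s) = 1 + cos(s)
s_0 = 5.220000: f = -2.533908, f' = 1.486091 → s_1 = 5.220000 - (-2.533908)/(1.486091) = 6.925083
s_1 = 6.925083: f = 0.643799, f' = 1.800961 → s_2 = 6.925083 - (0.643799)/(1.800961) = 6.567607
s_2 = 6.567607: f = -0.031790, f' = 1.959824 → s_3 = 6.567607 - (-0.031790)/(1.959824) = 6.583828

6.58383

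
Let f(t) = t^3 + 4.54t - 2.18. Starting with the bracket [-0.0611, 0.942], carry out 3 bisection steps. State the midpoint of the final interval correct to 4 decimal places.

0.5031

f(-0.061100) = -2.457622, f(0.942000) = 2.932577 (opposite signs)
step 1: m = 0.440450, f(m) = -0.094911 < 0 → root in [0.440450, 0.942000]
step 2: m = 0.691225, f(m) = 1.288423 > 0 → root in [0.440450, 0.691225]
step 3: m = 0.565837, f(m) = 0.570068 > 0 → root in [0.440450, 0.565837]
Midpoint of [0.440450, 0.565837] = 0.503144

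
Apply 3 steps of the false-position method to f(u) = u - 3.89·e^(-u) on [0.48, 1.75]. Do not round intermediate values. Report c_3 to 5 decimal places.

f(0.480000) = -1.927067, f(1.750000) = 1.074019
step 1: c = 1.295496, f(c) = 0.230563 > 0 → new bracket [0.480000, 1.295496]
step 2: c = 1.208353, f(c) = 0.046454 > 0 → new bracket [0.480000, 1.208353]
step 3: c = 1.191209, f(c) = 0.009218 > 0 → new bracket [0.480000, 1.191209]

1.19121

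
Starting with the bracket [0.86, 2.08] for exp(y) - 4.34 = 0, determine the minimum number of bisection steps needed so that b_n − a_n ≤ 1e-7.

Initial width b − a = 2.08 − 0.86 = 1.220000.
After n steps the width is (b−a)/2^n; need (b−a)/2^n ≤ 1e-7.
So n ≥ log₂(1.220000/1e-7) = log₂(12200000.0000) ≈ 23.5404.
Hence n = 24.

24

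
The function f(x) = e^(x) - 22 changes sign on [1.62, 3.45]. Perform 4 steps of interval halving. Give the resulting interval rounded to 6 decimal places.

[2.992500, 3.106875]

f(1.620000) = -16.946910, f(3.450000) = 9.500392 (opposite signs)
step 1: m = 2.535000, f(m) = -9.383569 < 0 → root in [2.535000, 3.450000]
step 2: m = 2.992500, f(m) = -2.064541 < 0 → root in [2.992500, 3.450000]
step 3: m = 3.221250, f(m) = 3.059425 > 0 → root in [2.992500, 3.221250]
step 4: m = 3.106875, f(m) = 0.351088 > 0 → root in [2.992500, 3.106875]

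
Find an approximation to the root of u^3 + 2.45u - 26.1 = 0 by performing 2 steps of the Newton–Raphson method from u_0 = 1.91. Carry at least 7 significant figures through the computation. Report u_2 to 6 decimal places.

f'(u) = 3u^2 + 2.45
u_0 = 1.910000: f = -14.452629, f' = 13.394300 → u_1 = 1.910000 - (-14.452629)/(13.394300) = 2.989013
u_1 = 2.989013: f = 7.927529, f' = 29.252603 → u_2 = 2.989013 - (7.927529)/(29.252603) = 2.718011

2.718011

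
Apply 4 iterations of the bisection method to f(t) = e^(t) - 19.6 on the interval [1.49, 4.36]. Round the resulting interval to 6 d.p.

[2.925000, 3.104375]

f(1.490000) = -15.162904, f(4.360000) = 58.657134 (opposite signs)
step 1: m = 2.925000, f(m) = -0.965774 < 0 → root in [2.925000, 4.360000]
step 2: m = 3.642500, f(m) = 18.587185 > 0 → root in [2.925000, 3.642500]
step 3: m = 3.283750, f(m) = 7.075619 > 0 → root in [2.925000, 3.283750]
step 4: m = 3.104375, f(m) = 2.695280 > 0 → root in [2.925000, 3.104375]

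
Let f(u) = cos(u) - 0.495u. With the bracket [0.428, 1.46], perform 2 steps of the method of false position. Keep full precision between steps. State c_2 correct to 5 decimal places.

1.03033

f(0.428000) = 0.697938, f(1.460000) = -0.612130
step 1: c = 0.977797, f(c) = 0.074841 > 0 → new bracket [0.977797, 1.460000]
step 2: c = 1.030330, f(c) = 0.004523 > 0 → new bracket [1.030330, 1.460000]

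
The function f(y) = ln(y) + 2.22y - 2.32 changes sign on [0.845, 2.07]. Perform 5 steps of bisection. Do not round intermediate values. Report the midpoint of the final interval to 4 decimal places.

f(0.845000) = -0.612519, f(2.070000) = 3.002949 (opposite signs)
step 1: m = 1.457500, f(m) = 1.292373 > 0 → root in [0.845000, 1.457500]
step 2: m = 1.151250, f(m) = 0.376623 > 0 → root in [0.845000, 1.151250]
step 3: m = 0.998125, f(m) = -0.106039 < 0 → root in [0.998125, 1.151250]
step 4: m = 1.074688, f(m) = 0.137836 > 0 → root in [0.998125, 1.074688]
step 5: m = 1.036406, f(m) = 0.016581 > 0 → root in [0.998125, 1.036406]
Midpoint of [0.998125, 1.036406] = 1.017266

1.0173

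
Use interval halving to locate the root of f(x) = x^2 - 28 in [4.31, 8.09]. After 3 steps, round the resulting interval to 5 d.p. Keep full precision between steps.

f(4.310000) = -9.423900, f(8.090000) = 37.448100 (opposite signs)
step 1: m = 6.200000, f(m) = 10.440000 > 0 → root in [4.310000, 6.200000]
step 2: m = 5.255000, f(m) = -0.384975 < 0 → root in [5.255000, 6.200000]
step 3: m = 5.727500, f(m) = 4.804256 > 0 → root in [5.255000, 5.727500]

[5.25500, 5.72750]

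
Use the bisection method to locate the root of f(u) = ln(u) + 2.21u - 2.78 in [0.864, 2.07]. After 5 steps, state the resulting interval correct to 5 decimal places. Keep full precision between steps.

f(0.864000) = -1.016743, f(2.070000) = 2.522249 (opposite signs)
step 1: m = 1.467000, f(m) = 0.845289 > 0 → root in [0.864000, 1.467000]
step 2: m = 1.165500, f(m) = -0.051095 < 0 → root in [1.165500, 1.467000]
step 3: m = 1.316250, f(m) = 0.403699 > 0 → root in [1.165500, 1.316250]
step 4: m = 1.240875, f(m) = 0.178151 > 0 → root in [1.165500, 1.240875]
step 5: m = 1.203187, f(m) = 0.064019 > 0 → root in [1.165500, 1.203187]

[1.16550, 1.20319]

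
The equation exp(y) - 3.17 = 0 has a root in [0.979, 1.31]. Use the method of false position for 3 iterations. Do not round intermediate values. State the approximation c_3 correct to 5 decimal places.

False-position update: c = (a·f(b) − b·f(a))/(f(b) − f(a)); replace the endpoint whose sign matches f(c).
f(0.979000) = -0.508207, f(1.310000) = 0.536174
step 1: c = 1.140068, f(c) = -0.043018 < 0 → new bracket [1.140068, 1.310000]
step 2: c = 1.152690, f(c) = -0.003302 < 0 → new bracket [1.152690, 1.310000]
step 3: c = 1.153652, f(c) = -0.000251 < 0 → new bracket [1.153652, 1.310000]

1.15365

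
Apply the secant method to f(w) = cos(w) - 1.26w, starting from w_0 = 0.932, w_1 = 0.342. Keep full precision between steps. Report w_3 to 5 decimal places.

0.63907

f(w_0) = -0.578090, f(w_1) = 0.511166
w_2 = 0.342000 - (0.511166)·(0.342000 - 0.932000)/(0.511166 - (-0.578090)) = 0.618875; f(w_2) = 0.034749
w_3 = 0.618875 - (0.034749)·(0.618875 - 0.342000)/(0.034749 - (0.511166)) = 0.639070; f(w_3) = -0.002577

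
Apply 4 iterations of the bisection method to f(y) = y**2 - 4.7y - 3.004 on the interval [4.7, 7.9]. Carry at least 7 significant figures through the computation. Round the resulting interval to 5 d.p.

[5.10000, 5.30000]

f(4.700000) = -3.004000, f(7.900000) = 22.276000 (opposite signs)
step 1: m = 6.300000, f(m) = 7.076000 > 0 → root in [4.700000, 6.300000]
step 2: m = 5.500000, f(m) = 1.396000 > 0 → root in [4.700000, 5.500000]
step 3: m = 5.100000, f(m) = -0.964000 < 0 → root in [5.100000, 5.500000]
step 4: m = 5.300000, f(m) = 0.176000 > 0 → root in [5.100000, 5.300000]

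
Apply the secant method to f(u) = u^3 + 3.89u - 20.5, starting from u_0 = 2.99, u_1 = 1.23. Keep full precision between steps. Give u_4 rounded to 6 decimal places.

f(u_0) = 17.861999, f(u_1) = -13.854433
u_2 = 1.230000 - (-13.854433)·(1.230000 - 2.990000)/(-13.854433 - (17.861999)) = 1.998807; f(u_2) = -4.738955
u_3 = 1.998807 - (-4.738955)·(1.998807 - 1.230000)/(-4.738955 - (-13.854433)) = 2.398494; f(u_3) = 2.628129
u_4 = 2.398494 - (2.628129)·(2.398494 - 1.998807)/(2.628129 - (-4.738955)) = 2.255910; f(u_4) = -0.243899

2.255910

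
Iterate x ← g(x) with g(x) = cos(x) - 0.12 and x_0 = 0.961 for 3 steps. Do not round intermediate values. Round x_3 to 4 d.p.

x_1 = g(0.961000) = 0.452701
x_2 = g(0.452701) = 0.779269
x_3 = g(0.779269) = 0.591427

0.5914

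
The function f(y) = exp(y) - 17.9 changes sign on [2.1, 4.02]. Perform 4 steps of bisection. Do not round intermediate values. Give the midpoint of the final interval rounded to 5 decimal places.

2.88000

f(2.100000) = -9.733830, f(4.020000) = 37.801106 (opposite signs)
step 1: m = 3.060000, f(m) = 3.427557 > 0 → root in [2.100000, 3.060000]
step 2: m = 2.580000, f(m) = -4.702862 < 0 → root in [2.580000, 3.060000]
step 3: m = 2.820000, f(m) = -1.123149 < 0 → root in [2.820000, 3.060000]
step 4: m = 2.940000, f(m) = 1.015846 > 0 → root in [2.820000, 2.940000]
Midpoint of [2.820000, 2.940000] = 2.880000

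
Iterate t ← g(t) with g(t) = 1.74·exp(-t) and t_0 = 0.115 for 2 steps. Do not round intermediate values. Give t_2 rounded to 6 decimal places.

t_1 = g(0.115000) = 1.550977
t_2 = g(1.550977) = 0.368951

0.368951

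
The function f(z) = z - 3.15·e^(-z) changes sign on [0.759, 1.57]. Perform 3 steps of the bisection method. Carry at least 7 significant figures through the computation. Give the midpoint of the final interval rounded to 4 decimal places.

f(0.759000) = -0.715623, f(1.570000) = 0.914658 (opposite signs)
step 1: m = 1.164500, f(m) = 0.181452 > 0 → root in [0.759000, 1.164500]
step 2: m = 0.961750, f(m) = -0.242254 < 0 → root in [0.961750, 1.164500]
step 3: m = 1.063125, f(m) = -0.024806 < 0 → root in [1.063125, 1.164500]
Midpoint of [1.063125, 1.164500] = 1.113813

1.1138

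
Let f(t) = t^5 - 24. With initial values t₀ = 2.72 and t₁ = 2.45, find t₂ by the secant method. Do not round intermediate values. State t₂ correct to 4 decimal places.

2.1637

f(t_0) = 124.882797, f(t_1) = 64.273515
t_2 = 2.450000 - (64.273515)·(2.450000 - 2.720000)/(64.273515 - (124.882797)) = 2.163677; f(t_2) = 23.420033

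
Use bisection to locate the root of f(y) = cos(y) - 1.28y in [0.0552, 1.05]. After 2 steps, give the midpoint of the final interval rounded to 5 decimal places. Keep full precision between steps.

f(0.055200) = 0.927821, f(1.050000) = -0.846429 (opposite signs)
step 1: m = 0.552600, f(m) = 0.143835 > 0 → root in [0.552600, 1.050000]
step 2: m = 0.801300, f(m) = -0.329890 < 0 → root in [0.552600, 0.801300]
Midpoint of [0.552600, 0.801300] = 0.676950

0.67695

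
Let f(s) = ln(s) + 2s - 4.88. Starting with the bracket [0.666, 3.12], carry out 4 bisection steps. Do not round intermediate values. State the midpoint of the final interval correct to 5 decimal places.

f(0.666000) = -3.954466, f(3.120000) = 2.497833 (opposite signs)
step 1: m = 1.893000, f(m) = -0.455837 < 0 → root in [1.893000, 3.120000]
step 2: m = 2.506500, f(m) = 1.051887 > 0 → root in [1.893000, 2.506500]
step 3: m = 2.199750, f(m) = 0.307844 > 0 → root in [1.893000, 2.199750]
step 4: m = 2.046375, f(m) = -0.071180 < 0 → root in [2.046375, 2.199750]
Midpoint of [2.046375, 2.199750] = 2.123062

2.12306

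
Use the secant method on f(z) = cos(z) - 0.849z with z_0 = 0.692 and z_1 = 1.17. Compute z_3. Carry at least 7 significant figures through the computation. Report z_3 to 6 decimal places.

f(z_0) = 0.182463, f(z_1) = -0.603178
z_2 = 1.170000 - (-0.603178)·(1.170000 - 0.692000)/(-0.603178 - (0.182463)) = 0.803014; f(z_2) = 0.012782
z_3 = 0.803014 - (0.012782)·(0.803014 - 1.170000)/(0.012782 - (-0.603178)) = 0.810630; f(z_3) = 0.000817

0.810630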